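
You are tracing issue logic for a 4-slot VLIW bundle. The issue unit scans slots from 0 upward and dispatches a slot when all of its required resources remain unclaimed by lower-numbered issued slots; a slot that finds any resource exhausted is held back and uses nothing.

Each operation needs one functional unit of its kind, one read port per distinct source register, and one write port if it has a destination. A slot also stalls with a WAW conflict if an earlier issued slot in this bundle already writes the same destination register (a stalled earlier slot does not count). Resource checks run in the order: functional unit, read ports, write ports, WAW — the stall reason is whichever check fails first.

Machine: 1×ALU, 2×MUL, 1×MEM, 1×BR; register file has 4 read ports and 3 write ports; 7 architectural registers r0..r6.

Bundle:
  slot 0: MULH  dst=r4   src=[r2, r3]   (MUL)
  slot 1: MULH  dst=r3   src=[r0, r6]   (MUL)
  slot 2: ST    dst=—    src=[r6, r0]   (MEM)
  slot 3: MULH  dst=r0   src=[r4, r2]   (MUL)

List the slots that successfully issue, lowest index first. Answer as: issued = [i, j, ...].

issued = [0, 1]

  0. MUL→r4 ⇒ go  {1A/1Mu/1Ld/1B | 2r 2w}
  1. MUL→r3 ⇒ go  {1A/0Mu/1Ld/1B | 0r 1w}
  2. MEM ⇒ no(RD_PORT)  {1A/0Mu/1Ld/1B | 0r 1w}
  3. MUL→r0 ⇒ no(FU)  {1A/0Mu/1Ld/1B | 0r 1w}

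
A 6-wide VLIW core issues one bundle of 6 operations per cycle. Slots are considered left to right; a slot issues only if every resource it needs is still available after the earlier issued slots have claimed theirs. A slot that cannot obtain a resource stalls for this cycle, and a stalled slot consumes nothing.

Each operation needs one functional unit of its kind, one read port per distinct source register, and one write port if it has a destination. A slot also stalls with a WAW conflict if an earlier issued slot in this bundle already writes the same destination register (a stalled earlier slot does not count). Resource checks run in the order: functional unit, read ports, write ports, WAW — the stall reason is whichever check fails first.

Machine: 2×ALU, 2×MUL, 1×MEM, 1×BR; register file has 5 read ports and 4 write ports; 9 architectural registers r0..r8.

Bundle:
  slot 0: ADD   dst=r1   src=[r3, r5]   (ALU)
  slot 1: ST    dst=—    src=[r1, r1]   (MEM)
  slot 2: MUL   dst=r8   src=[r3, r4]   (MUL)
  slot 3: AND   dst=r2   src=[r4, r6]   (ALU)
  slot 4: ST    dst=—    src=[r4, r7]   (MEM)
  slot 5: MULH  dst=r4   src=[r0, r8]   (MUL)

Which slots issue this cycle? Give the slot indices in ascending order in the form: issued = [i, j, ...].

slot 0 (ALU): ISSUE — free A1,Mu2,Ld1,B1 rp3 wp3
slot 1 (MEM): ISSUE — free A1,Mu2,Ld0,B1 rp2 wp3
slot 2 (MUL): ISSUE — free A1,Mu1,Ld0,B1 rp0 wp2
slot 3 (ALU): stall RD_PORT — free A1,Mu1,Ld0,B1 rp0 wp2
slot 4 (MEM): stall FU — free A1,Mu1,Ld0,B1 rp0 wp2
slot 5 (MUL): stall RD_PORT — free A1,Mu1,Ld0,B1 rp0 wp2

issued = [0, 1, 2]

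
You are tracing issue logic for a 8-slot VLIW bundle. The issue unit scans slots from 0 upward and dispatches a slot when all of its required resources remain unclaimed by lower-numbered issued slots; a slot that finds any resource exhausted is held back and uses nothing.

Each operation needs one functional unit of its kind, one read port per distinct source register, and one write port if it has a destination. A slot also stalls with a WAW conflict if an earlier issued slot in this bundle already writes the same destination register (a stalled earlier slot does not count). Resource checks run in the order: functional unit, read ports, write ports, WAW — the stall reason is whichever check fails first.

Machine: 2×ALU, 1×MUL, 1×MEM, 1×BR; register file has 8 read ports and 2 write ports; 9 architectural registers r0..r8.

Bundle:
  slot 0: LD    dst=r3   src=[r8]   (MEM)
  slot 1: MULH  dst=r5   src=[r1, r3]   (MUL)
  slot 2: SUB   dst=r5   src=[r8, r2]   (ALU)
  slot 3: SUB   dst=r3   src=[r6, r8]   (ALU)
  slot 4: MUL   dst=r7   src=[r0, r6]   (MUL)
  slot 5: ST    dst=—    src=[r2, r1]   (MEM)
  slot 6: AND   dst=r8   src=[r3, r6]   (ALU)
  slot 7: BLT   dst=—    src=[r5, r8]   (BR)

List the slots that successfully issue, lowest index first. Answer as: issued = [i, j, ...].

issued = [0, 1, 7]

#0 MEM src=r8 dispatched  <A:2 Mu:1 Ld:0 B:1 rd:7 wr:1>
#1 MUL src=r1,r3 dispatched  <A:2 Mu:0 Ld:0 B:1 rd:5 wr:0>
#2 ALU src=r8,r2 held:WR_PORT  <A:2 Mu:0 Ld:0 B:1 rd:5 wr:0>
#3 ALU src=r6,r8 held:WR_PORT  <A:2 Mu:0 Ld:0 B:1 rd:5 wr:0>
#4 MUL src=r0,r6 held:FU  <A:2 Mu:0 Ld:0 B:1 rd:5 wr:0>
#5 MEM src=r2,r1 held:FU  <A:2 Mu:0 Ld:0 B:1 rd:5 wr:0>
#6 ALU src=r3,r6 held:WR_PORT  <A:2 Mu:0 Ld:0 B:1 rd:5 wr:0>
#7 BR src=r5,r8 dispatched  <A:2 Mu:0 Ld:0 B:0 rd:3 wr:0>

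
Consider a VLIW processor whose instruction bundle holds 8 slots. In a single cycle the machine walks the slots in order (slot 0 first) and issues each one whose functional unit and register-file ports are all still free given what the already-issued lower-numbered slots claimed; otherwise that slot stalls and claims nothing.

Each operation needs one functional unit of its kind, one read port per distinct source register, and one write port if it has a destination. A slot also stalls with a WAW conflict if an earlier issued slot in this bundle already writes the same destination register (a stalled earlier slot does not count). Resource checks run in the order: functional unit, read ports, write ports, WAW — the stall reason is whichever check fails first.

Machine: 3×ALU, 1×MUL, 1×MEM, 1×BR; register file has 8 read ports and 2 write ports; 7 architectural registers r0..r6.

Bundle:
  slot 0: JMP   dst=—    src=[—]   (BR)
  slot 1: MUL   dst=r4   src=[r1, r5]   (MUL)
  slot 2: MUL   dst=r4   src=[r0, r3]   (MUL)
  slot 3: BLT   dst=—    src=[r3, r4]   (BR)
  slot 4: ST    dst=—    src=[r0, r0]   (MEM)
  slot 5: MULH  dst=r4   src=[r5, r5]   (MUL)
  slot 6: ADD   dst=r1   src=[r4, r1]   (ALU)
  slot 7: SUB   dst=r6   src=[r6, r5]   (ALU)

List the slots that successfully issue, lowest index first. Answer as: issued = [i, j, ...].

issued = [0, 1, 4, 6]

#0 BR src=- dispatched  <A:3 Mu:1 Ld:1 B:0 rd:8 wr:2>
#1 MUL src=r1,r5 dispatched  <A:3 Mu:0 Ld:1 B:0 rd:6 wr:1>
#2 MUL src=r0,r3 held:FU  <A:3 Mu:0 Ld:1 B:0 rd:6 wr:1>
#3 BR src=r3,r4 held:FU  <A:3 Mu:0 Ld:1 B:0 rd:6 wr:1>
#4 MEM src=r0,r0 dispatched  <A:3 Mu:0 Ld:0 B:0 rd:5 wr:1>
#5 MUL src=r5,r5 held:FU  <A:3 Mu:0 Ld:0 B:0 rd:5 wr:1>
#6 ALU src=r4,r1 dispatched  <A:2 Mu:0 Ld:0 B:0 rd:3 wr:0>
#7 ALU src=r6,r5 held:WR_PORT  <A:2 Mu:0 Ld:0 B:0 rd:3 wr:0>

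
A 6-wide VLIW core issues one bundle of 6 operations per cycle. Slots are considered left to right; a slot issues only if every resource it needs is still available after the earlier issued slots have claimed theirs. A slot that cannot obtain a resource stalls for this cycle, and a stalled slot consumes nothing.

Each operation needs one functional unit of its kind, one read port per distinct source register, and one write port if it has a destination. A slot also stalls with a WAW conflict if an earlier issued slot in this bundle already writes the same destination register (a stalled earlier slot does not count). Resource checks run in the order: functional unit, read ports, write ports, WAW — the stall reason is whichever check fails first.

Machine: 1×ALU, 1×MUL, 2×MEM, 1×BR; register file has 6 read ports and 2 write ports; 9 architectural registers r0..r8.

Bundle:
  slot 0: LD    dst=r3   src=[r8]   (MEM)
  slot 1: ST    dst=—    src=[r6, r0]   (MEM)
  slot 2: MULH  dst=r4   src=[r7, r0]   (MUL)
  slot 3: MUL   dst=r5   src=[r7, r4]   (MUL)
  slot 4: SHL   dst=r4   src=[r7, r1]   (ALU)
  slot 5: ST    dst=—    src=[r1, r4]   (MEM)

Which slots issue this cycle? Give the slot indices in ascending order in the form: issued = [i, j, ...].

  0. MEM→r3 ⇒ go  {1A/1Mu/1Ld/1B | 5r 1w}
  1. MEM ⇒ go  {1A/1Mu/0Ld/1B | 3r 1w}
  2. MUL→r4 ⇒ go  {1A/0Mu/0Ld/1B | 1r 0w}
  3. MUL→r5 ⇒ no(FU)  {1A/0Mu/0Ld/1B | 1r 0w}
  4. ALU→r4 ⇒ no(RD_PORT)  {1A/0Mu/0Ld/1B | 1r 0w}
  5. MEM ⇒ no(FU)  {1A/0Mu/0Ld/1B | 1r 0w}

issued = [0, 1, 2]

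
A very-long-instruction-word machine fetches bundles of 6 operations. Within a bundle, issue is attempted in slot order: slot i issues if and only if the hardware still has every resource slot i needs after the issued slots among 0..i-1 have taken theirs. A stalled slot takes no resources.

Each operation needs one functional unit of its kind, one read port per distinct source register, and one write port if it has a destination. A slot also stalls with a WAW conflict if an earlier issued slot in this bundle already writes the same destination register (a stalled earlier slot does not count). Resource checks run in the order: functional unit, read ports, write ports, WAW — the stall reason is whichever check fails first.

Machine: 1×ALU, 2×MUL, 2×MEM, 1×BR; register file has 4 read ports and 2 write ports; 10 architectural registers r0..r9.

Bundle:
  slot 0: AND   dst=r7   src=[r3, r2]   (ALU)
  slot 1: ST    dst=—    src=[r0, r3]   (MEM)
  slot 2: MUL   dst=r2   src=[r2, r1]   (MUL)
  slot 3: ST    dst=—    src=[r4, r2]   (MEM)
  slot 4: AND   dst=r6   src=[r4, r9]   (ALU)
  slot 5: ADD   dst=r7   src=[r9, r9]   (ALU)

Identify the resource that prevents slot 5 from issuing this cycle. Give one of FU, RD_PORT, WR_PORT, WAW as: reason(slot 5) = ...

  0. ALU→r7 ⇒ go  {0A/2Mu/2Ld/1B | 2r 1w}
  1. MEM ⇒ go  {0A/2Mu/1Ld/1B | 0r 1w}
  2. MUL→r2 ⇒ no(RD_PORT)  {0A/2Mu/1Ld/1B | 0r 1w}
  3. MEM ⇒ no(RD_PORT)  {0A/2Mu/1Ld/1B | 0r 1w}
  4. ALU→r6 ⇒ no(FU)  {0A/2Mu/1Ld/1B | 0r 1w}
  5. ALU→r7 ⇒ no(FU)  {0A/2Mu/1Ld/1B | 0r 1w}

reason(slot 5) = FU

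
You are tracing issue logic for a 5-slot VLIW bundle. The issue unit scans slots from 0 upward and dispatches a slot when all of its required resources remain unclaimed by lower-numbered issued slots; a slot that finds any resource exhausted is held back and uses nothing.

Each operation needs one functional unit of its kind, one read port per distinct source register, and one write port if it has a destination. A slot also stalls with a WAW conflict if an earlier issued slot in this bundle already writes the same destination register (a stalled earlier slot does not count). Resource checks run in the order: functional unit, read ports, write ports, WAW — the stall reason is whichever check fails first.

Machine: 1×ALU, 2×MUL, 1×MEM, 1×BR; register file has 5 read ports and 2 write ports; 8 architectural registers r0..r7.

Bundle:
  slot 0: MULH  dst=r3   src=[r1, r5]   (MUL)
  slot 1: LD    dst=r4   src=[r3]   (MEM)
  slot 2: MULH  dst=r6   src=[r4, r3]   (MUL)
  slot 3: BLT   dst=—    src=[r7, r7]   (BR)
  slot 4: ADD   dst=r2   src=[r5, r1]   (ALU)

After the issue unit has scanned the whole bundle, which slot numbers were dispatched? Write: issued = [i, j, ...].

issued = [0, 1, 3]

slot 0 (MUL): ISSUE — free A1,Mu1,Ld1,B1 rp3 wp1
slot 1 (MEM): ISSUE — free A1,Mu1,Ld0,B1 rp2 wp0
slot 2 (MUL): stall WR_PORT — free A1,Mu1,Ld0,B1 rp2 wp0
slot 3 (BR): ISSUE — free A1,Mu1,Ld0,B0 rp1 wp0
slot 4 (ALU): stall RD_PORT — free A1,Mu1,Ld0,B0 rp1 wp0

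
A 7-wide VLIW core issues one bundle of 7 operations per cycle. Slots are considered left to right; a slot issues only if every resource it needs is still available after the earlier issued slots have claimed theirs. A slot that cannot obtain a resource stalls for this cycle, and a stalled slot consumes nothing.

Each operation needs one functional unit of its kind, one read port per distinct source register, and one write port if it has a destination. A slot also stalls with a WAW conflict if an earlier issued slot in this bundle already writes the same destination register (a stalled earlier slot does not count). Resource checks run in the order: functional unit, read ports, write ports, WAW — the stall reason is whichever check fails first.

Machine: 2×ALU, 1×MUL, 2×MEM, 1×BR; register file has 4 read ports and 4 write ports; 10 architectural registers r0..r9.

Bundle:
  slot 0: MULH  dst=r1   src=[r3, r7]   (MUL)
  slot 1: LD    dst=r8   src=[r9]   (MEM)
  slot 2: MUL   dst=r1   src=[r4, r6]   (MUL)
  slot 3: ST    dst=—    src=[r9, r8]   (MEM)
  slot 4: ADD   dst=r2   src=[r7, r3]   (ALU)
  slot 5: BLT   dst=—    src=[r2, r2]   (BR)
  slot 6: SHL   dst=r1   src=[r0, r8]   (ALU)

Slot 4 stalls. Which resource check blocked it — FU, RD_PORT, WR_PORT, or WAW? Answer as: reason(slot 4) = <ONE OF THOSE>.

  0. MUL→r1 ⇒ go  {2A/0Mu/2Ld/1B | 2r 3w}
  1. MEM→r8 ⇒ go  {2A/0Mu/1Ld/1B | 1r 2w}
  2. MUL→r1 ⇒ no(FU)  {2A/0Mu/1Ld/1B | 1r 2w}
  3. MEM ⇒ no(RD_PORT)  {2A/0Mu/1Ld/1B | 1r 2w}
  4. ALU→r2 ⇒ no(RD_PORT)  {2A/0Mu/1Ld/1B | 1r 2w}
  5. BR ⇒ go  {2A/0Mu/1Ld/0B | 0r 2w}
  6. ALU→r1 ⇒ no(RD_PORT)  {2A/0Mu/1Ld/0B | 0r 2w}

reason(slot 4) = RD_PORT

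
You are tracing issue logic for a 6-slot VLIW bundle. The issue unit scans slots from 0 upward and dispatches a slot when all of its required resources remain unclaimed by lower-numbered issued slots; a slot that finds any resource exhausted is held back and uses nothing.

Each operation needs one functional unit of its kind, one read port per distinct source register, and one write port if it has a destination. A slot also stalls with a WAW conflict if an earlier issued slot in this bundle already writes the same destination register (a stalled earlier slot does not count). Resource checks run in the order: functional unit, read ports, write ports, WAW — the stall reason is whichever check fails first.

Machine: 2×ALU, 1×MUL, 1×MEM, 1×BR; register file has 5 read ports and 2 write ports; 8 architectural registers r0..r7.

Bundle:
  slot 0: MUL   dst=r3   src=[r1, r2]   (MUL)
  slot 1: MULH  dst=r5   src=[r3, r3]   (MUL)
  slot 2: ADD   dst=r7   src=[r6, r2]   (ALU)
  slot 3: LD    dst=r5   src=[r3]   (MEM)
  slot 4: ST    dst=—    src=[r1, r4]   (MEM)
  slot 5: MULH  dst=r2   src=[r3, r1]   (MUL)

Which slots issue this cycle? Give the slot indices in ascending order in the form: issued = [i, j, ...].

slot 0 (MUL): ISSUE — free A2,Mu0,Ld1,B1 rp3 wp1
slot 1 (MUL): stall FU — free A2,Mu0,Ld1,B1 rp3 wp1
slot 2 (ALU): ISSUE — free A1,Mu0,Ld1,B1 rp1 wp0
slot 3 (MEM): stall WR_PORT — free A1,Mu0,Ld1,B1 rp1 wp0
slot 4 (MEM): stall RD_PORT — free A1,Mu0,Ld1,B1 rp1 wp0
slot 5 (MUL): stall FU — free A1,Mu0,Ld1,B1 rp1 wp0

issued = [0, 2]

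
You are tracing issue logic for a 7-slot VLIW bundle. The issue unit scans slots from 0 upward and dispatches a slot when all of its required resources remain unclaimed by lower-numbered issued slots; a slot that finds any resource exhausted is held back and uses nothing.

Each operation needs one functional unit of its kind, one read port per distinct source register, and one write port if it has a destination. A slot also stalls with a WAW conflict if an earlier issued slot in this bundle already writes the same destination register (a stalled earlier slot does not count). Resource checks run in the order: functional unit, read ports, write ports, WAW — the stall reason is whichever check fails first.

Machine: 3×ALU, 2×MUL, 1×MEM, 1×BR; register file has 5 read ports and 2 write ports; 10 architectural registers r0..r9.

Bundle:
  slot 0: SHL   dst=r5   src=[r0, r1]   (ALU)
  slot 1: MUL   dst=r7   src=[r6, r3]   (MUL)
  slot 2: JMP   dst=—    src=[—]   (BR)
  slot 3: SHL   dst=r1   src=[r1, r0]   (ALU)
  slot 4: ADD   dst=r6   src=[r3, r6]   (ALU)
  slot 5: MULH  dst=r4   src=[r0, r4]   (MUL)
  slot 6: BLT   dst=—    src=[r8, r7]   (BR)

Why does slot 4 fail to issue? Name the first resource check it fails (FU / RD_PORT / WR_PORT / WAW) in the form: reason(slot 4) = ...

#0 ALU src=r0,r1 dispatched  <A:2 Mu:2 Ld:1 B:1 rd:3 wr:1>
#1 MUL src=r6,r3 dispatched  <A:2 Mu:1 Ld:1 B:1 rd:1 wr:0>
#2 BR src=- dispatched  <A:2 Mu:1 Ld:1 B:0 rd:1 wr:0>
#3 ALU src=r1,r0 held:RD_PORT  <A:2 Mu:1 Ld:1 B:0 rd:1 wr:0>
#4 ALU src=r3,r6 held:RD_PORT  <A:2 Mu:1 Ld:1 B:0 rd:1 wr:0>
#5 MUL src=r0,r4 held:RD_PORT  <A:2 Mu:1 Ld:1 B:0 rd:1 wr:0>
#6 BR src=r8,r7 held:FU  <A:2 Mu:1 Ld:1 B:0 rd:1 wr:0>

reason(slot 4) = RD_PORT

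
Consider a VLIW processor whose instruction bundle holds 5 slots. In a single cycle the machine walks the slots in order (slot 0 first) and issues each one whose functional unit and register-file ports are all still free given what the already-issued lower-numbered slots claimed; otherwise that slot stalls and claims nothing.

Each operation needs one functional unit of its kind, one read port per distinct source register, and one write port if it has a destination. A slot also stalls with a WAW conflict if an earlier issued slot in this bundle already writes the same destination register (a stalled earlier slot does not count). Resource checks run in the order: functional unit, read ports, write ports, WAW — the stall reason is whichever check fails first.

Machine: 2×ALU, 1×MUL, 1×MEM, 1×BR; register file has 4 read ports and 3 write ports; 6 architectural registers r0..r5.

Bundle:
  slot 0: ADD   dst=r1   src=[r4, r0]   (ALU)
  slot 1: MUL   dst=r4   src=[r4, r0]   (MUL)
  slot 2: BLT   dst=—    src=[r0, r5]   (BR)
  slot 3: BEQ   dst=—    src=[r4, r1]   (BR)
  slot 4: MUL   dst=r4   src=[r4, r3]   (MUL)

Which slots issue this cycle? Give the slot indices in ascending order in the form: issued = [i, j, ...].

[0] ALU needs rd=2 wr=1: ok; after: ALU=1 MUL=1 MEM=1 BR=1, R=2, W=2
[1] MUL needs rd=2 wr=1: ok; after: ALU=1 MUL=0 MEM=1 BR=1, R=0, W=1
[2] BR needs rd=2 wr=0: RD_PORT; after: ALU=1 MUL=0 MEM=1 BR=1, R=0, W=1
[3] BR needs rd=2 wr=0: RD_PORT; after: ALU=1 MUL=0 MEM=1 BR=1, R=0, W=1
[4] MUL needs rd=2 wr=1: FU; after: ALU=1 MUL=0 MEM=1 BR=1, R=0, W=1

issued = [0, 1]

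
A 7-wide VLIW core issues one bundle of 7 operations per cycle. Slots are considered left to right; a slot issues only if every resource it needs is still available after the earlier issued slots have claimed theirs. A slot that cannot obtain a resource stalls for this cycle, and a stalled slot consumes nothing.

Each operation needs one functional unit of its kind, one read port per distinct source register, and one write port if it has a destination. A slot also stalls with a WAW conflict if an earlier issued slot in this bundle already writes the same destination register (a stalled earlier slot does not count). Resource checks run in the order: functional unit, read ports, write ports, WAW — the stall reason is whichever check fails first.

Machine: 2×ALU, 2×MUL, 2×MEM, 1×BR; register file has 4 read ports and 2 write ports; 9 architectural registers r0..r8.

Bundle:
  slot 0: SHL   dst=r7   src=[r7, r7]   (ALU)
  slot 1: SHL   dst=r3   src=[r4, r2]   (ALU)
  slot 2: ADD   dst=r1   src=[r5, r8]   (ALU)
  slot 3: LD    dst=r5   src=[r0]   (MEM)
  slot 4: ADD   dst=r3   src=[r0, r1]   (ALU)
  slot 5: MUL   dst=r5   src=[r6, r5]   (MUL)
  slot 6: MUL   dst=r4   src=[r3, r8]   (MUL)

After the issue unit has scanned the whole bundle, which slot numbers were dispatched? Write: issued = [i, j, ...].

issued = [0, 1]

[0] ALU needs rd=1 wr=1: ok; after: ALU=1 MUL=2 MEM=2 BR=1, R=3, W=1
[1] ALU needs rd=2 wr=1: ok; after: ALU=0 MUL=2 MEM=2 BR=1, R=1, W=0
[2] ALU needs rd=2 wr=1: FU; after: ALU=0 MUL=2 MEM=2 BR=1, R=1, W=0
[3] MEM needs rd=1 wr=1: WR_PORT; after: ALU=0 MUL=2 MEM=2 BR=1, R=1, W=0
[4] ALU needs rd=2 wr=1: FU; after: ALU=0 MUL=2 MEM=2 BR=1, R=1, W=0
[5] MUL needs rd=2 wr=1: RD_PORT; after: ALU=0 MUL=2 MEM=2 BR=1, R=1, W=0
[6] MUL needs rd=2 wr=1: RD_PORT; after: ALU=0 MUL=2 MEM=2 BR=1, R=1, W=0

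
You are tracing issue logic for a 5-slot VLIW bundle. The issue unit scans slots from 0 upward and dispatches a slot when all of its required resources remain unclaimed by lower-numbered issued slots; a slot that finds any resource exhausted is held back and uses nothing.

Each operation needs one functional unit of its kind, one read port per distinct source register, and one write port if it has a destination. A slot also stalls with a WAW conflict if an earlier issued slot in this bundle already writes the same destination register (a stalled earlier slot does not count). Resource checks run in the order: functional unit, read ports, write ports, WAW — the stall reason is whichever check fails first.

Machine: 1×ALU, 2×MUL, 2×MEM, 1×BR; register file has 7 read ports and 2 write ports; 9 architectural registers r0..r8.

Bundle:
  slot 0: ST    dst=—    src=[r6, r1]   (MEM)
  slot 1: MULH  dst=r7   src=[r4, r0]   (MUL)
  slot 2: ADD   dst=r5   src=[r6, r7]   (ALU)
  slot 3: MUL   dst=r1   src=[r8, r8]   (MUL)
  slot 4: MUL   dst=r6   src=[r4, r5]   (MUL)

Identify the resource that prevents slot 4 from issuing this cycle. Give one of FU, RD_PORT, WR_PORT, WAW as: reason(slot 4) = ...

#0 MEM src=r6,r1 dispatched  <A:1 Mu:2 Ld:1 B:1 rd:5 wr:2>
#1 MUL src=r4,r0 dispatched  <A:1 Mu:1 Ld:1 B:1 rd:3 wr:1>
#2 ALU src=r6,r7 dispatched  <A:0 Mu:1 Ld:1 B:1 rd:1 wr:0>
#3 MUL src=r8,r8 held:WR_PORT  <A:0 Mu:1 Ld:1 B:1 rd:1 wr:0>
#4 MUL src=r4,r5 held:RD_PORT  <A:0 Mu:1 Ld:1 B:1 rd:1 wr:0>

reason(slot 4) = RD_PORT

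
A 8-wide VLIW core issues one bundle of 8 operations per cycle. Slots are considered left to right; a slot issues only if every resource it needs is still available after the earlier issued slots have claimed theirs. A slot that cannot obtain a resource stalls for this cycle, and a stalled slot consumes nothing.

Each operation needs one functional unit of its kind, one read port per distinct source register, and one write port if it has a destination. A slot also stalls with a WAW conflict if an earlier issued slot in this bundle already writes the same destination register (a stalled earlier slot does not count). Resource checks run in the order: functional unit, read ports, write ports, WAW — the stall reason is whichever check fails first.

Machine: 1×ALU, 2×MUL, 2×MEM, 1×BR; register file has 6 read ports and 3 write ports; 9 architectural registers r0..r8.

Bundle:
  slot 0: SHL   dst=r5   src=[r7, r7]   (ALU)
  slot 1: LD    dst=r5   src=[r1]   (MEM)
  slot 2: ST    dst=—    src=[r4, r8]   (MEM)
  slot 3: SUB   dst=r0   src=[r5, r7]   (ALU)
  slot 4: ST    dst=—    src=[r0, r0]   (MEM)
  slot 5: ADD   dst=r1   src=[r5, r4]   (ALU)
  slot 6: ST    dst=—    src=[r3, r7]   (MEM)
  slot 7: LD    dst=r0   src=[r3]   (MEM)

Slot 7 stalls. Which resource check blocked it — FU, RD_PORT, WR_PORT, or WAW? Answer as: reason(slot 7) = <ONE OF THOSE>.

reason(slot 7) = FU

#0 ALU src=r7,r7 dispatched  <A:0 Mu:2 Ld:2 B:1 rd:5 wr:2>
#1 MEM src=r1 held:WAW  <A:0 Mu:2 Ld:2 B:1 rd:5 wr:2>
#2 MEM src=r4,r8 dispatched  <A:0 Mu:2 Ld:1 B:1 rd:3 wr:2>
#3 ALU src=r5,r7 held:FU  <A:0 Mu:2 Ld:1 B:1 rd:3 wr:2>
#4 MEM src=r0,r0 dispatched  <A:0 Mu:2 Ld:0 B:1 rd:2 wr:2>
#5 ALU src=r5,r4 held:FU  <A:0 Mu:2 Ld:0 B:1 rd:2 wr:2>
#6 MEM src=r3,r7 held:FU  <A:0 Mu:2 Ld:0 B:1 rd:2 wr:2>
#7 MEM src=r3 held:FU  <A:0 Mu:2 Ld:0 B:1 rd:2 wr:2>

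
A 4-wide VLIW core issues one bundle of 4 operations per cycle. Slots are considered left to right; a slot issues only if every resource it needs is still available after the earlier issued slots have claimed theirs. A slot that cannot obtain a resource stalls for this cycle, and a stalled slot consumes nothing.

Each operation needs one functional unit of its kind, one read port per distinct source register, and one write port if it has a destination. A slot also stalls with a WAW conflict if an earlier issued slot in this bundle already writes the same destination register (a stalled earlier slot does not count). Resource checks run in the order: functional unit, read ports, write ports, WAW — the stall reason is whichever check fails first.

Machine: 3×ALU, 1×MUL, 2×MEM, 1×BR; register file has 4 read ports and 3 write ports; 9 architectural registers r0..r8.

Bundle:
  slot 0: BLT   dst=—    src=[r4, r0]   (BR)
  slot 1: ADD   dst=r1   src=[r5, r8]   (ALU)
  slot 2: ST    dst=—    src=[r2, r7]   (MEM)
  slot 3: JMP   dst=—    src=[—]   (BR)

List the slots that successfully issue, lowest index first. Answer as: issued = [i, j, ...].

issued = [0, 1]

slot 0 (BR): ISSUE — free A3,Mu1,Ld2,B0 rp2 wp3
slot 1 (ALU): ISSUE — free A2,Mu1,Ld2,B0 rp0 wp2
slot 2 (MEM): stall RD_PORT — free A2,Mu1,Ld2,B0 rp0 wp2
slot 3 (BR): stall FU — free A2,Mu1,Ld2,B0 rp0 wp2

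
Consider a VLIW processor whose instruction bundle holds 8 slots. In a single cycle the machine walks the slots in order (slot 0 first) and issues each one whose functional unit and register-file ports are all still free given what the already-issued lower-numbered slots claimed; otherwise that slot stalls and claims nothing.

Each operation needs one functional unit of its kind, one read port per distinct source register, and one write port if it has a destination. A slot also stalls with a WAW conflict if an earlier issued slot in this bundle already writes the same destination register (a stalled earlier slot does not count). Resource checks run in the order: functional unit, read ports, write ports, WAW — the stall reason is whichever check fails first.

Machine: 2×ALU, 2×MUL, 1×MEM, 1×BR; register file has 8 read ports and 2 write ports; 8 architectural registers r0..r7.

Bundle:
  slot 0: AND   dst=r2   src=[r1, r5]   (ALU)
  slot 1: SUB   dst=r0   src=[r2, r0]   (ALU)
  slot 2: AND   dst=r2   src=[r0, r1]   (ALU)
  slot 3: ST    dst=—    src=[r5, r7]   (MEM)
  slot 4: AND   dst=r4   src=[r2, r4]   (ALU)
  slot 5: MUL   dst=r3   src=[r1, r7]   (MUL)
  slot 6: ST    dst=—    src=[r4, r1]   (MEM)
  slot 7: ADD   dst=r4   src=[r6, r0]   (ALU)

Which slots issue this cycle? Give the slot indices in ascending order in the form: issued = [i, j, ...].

  0. ALU→r2 ⇒ go  {1A/2Mu/1Ld/1B | 6r 1w}
  1. ALU→r0 ⇒ go  {0A/2Mu/1Ld/1B | 4r 0w}
  2. ALU→r2 ⇒ no(FU)  {0A/2Mu/1Ld/1B | 4r 0w}
  3. MEM ⇒ go  {0A/2Mu/0Ld/1B | 2r 0w}
  4. ALU→r4 ⇒ no(FU)  {0A/2Mu/0Ld/1B | 2r 0w}
  5. MUL→r3 ⇒ no(WR_PORT)  {0A/2Mu/0Ld/1B | 2r 0w}
  6. MEM ⇒ no(FU)  {0A/2Mu/0Ld/1B | 2r 0w}
  7. ALU→r4 ⇒ no(FU)  {0A/2Mu/0Ld/1B | 2r 0w}

issued = [0, 1, 3]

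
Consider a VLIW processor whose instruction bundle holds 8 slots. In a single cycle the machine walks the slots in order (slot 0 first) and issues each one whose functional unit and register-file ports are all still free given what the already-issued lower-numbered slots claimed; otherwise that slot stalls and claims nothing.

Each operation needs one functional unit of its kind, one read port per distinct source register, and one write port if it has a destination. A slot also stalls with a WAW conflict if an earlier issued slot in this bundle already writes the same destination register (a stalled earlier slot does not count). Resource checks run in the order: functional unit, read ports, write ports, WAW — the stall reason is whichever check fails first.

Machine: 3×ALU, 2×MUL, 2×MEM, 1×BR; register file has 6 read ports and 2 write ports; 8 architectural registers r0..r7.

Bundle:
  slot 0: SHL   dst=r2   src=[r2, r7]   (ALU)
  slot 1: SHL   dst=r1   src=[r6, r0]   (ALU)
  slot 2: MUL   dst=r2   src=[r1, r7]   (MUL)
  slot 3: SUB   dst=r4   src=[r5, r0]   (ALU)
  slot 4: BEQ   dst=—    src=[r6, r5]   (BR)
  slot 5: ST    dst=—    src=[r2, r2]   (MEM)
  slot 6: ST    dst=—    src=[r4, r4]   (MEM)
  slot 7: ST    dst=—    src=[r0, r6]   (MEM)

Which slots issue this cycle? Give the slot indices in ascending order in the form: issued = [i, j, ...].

#0 ALU src=r2,r7 dispatched  <A:2 Mu:2 Ld:2 B:1 rd:4 wr:1>
#1 ALU src=r6,r0 dispatched  <A:1 Mu:2 Ld:2 B:1 rd:2 wr:0>
#2 MUL src=r1,r7 held:WR_PORT  <A:1 Mu:2 Ld:2 B:1 rd:2 wr:0>
#3 ALU src=r5,r0 held:WR_PORT  <A:1 Mu:2 Ld:2 B:1 rd:2 wr:0>
#4 BR src=r6,r5 dispatched  <A:1 Mu:2 Ld:2 B:0 rd:0 wr:0>
#5 MEM src=r2,r2 held:RD_PORT  <A:1 Mu:2 Ld:2 B:0 rd:0 wr:0>
#6 MEM src=r4,r4 held:RD_PORT  <A:1 Mu:2 Ld:2 B:0 rd:0 wr:0>
#7 MEM src=r0,r6 held:RD_PORT  <A:1 Mu:2 Ld:2 B:0 rd:0 wr:0>

issued = [0, 1, 4]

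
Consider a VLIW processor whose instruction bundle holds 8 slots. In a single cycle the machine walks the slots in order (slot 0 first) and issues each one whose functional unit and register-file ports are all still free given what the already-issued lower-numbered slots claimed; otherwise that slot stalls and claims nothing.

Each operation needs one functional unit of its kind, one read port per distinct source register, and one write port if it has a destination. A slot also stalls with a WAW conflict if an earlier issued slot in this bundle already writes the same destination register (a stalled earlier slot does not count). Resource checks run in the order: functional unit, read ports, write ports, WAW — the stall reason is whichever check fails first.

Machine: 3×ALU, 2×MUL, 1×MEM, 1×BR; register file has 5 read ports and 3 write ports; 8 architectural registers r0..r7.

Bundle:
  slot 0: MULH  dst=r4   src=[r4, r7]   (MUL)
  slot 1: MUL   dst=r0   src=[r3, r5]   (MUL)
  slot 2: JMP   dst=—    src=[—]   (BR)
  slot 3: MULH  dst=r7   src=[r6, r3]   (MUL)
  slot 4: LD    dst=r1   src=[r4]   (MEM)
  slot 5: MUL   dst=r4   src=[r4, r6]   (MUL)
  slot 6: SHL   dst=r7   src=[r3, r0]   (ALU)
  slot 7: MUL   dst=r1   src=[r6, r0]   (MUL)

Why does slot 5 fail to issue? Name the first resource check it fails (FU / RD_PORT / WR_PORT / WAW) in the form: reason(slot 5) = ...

reason(slot 5) = FU

slot 0 (MUL): ISSUE — free A3,Mu1,Ld1,B1 rp3 wp2
slot 1 (MUL): ISSUE — free A3,Mu0,Ld1,B1 rp1 wp1
slot 2 (BR): ISSUE — free A3,Mu0,Ld1,B0 rp1 wp1
slot 3 (MUL): stall FU — free A3,Mu0,Ld1,B0 rp1 wp1
slot 4 (MEM): ISSUE — free A3,Mu0,Ld0,B0 rp0 wp0
slot 5 (MUL): stall FU — free A3,Mu0,Ld0,B0 rp0 wp0
slot 6 (ALU): stall RD_PORT — free A3,Mu0,Ld0,B0 rp0 wp0
slot 7 (MUL): stall FU — free A3,Mu0,Ld0,B0 rp0 wp0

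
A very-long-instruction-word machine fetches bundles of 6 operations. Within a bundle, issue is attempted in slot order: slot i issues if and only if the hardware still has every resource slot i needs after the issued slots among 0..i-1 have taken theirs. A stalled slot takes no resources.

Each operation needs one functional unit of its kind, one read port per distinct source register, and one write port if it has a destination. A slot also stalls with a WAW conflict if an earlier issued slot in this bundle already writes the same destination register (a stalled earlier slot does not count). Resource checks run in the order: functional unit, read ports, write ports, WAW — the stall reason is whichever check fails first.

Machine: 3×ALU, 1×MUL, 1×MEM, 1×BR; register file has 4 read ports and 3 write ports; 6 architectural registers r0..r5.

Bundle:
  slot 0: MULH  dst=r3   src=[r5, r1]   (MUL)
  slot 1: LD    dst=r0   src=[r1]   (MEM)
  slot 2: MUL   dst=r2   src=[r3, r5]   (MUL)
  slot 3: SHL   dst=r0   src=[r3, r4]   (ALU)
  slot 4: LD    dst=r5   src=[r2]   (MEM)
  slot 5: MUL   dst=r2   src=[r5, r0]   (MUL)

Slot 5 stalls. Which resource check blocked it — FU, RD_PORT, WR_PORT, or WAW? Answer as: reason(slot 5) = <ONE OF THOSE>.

reason(slot 5) = FU

slot 0 (MUL): ISSUE — free A3,Mu0,Ld1,B1 rp2 wp2
slot 1 (MEM): ISSUE — free A3,Mu0,Ld0,B1 rp1 wp1
slot 2 (MUL): stall FU — free A3,Mu0,Ld0,B1 rp1 wp1
slot 3 (ALU): stall RD_PORT — free A3,Mu0,Ld0,B1 rp1 wp1
slot 4 (MEM): stall FU — free A3,Mu0,Ld0,B1 rp1 wp1
slot 5 (MUL): stall FU — free A3,Mu0,Ld0,B1 rp1 wp1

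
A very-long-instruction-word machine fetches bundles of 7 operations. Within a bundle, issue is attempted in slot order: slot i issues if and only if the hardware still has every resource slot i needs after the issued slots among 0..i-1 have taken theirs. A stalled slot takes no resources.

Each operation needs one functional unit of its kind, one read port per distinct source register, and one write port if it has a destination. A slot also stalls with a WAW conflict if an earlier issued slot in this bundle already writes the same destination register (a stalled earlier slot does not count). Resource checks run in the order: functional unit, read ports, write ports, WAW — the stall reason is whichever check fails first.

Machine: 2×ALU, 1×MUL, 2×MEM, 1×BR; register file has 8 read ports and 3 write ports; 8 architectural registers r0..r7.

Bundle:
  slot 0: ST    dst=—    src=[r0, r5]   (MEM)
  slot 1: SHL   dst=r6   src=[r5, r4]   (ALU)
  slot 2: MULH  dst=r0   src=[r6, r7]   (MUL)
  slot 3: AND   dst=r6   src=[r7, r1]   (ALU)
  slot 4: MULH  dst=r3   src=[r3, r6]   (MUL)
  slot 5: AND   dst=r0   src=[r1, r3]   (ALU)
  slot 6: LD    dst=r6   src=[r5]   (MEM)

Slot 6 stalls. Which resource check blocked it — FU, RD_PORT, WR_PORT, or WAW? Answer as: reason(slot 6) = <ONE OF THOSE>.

reason(slot 6) = WAW

#0 MEM src=r0,r5 dispatched  <A:2 Mu:1 Ld:1 B:1 rd:6 wr:3>
#1 ALU src=r5,r4 dispatched  <A:1 Mu:1 Ld:1 B:1 rd:4 wr:2>
#2 MUL src=r6,r7 dispatched  <A:1 Mu:0 Ld:1 B:1 rd:2 wr:1>
#3 ALU src=r7,r1 held:WAW  <A:1 Mu:0 Ld:1 B:1 rd:2 wr:1>
#4 MUL src=r3,r6 held:FU  <A:1 Mu:0 Ld:1 B:1 rd:2 wr:1>
#5 ALU src=r1,r3 held:WAW  <A:1 Mu:0 Ld:1 B:1 rd:2 wr:1>
#6 MEM src=r5 held:WAW  <A:1 Mu:0 Ld:1 B:1 rd:2 wr:1>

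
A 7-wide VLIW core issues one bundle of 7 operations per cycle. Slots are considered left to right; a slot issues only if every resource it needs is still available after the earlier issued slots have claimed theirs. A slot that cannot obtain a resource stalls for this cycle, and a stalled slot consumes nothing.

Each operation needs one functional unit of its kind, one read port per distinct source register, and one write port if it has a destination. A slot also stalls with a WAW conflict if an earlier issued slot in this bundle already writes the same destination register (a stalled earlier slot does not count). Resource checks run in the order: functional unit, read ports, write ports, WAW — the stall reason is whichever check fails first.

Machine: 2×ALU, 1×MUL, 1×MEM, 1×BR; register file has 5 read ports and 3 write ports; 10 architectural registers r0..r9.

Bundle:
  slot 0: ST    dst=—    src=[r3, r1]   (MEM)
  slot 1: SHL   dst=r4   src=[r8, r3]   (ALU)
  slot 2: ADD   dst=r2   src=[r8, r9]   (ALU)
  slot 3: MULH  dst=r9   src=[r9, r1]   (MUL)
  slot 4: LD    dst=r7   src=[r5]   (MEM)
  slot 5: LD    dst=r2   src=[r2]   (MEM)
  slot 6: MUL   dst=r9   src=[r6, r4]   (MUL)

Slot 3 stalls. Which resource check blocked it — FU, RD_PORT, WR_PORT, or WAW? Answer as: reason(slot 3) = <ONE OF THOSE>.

reason(slot 3) = RD_PORT

[0] MEM needs rd=2 wr=0: ok; after: ALU=2 MUL=1 MEM=0 BR=1, R=3, W=3
[1] ALU needs rd=2 wr=1: ok; after: ALU=1 MUL=1 MEM=0 BR=1, R=1, W=2
[2] ALU needs rd=2 wr=1: RD_PORT; after: ALU=1 MUL=1 MEM=0 BR=1, R=1, W=2
[3] MUL needs rd=2 wr=1: RD_PORT; after: ALU=1 MUL=1 MEM=0 BR=1, R=1, W=2
[4] MEM needs rd=1 wr=1: FU; after: ALU=1 MUL=1 MEM=0 BR=1, R=1, W=2
[5] MEM needs rd=1 wr=1: FU; after: ALU=1 MUL=1 MEM=0 BR=1, R=1, W=2
[6] MUL needs rd=2 wr=1: RD_PORT; after: ALU=1 MUL=1 MEM=0 BR=1, R=1, W=2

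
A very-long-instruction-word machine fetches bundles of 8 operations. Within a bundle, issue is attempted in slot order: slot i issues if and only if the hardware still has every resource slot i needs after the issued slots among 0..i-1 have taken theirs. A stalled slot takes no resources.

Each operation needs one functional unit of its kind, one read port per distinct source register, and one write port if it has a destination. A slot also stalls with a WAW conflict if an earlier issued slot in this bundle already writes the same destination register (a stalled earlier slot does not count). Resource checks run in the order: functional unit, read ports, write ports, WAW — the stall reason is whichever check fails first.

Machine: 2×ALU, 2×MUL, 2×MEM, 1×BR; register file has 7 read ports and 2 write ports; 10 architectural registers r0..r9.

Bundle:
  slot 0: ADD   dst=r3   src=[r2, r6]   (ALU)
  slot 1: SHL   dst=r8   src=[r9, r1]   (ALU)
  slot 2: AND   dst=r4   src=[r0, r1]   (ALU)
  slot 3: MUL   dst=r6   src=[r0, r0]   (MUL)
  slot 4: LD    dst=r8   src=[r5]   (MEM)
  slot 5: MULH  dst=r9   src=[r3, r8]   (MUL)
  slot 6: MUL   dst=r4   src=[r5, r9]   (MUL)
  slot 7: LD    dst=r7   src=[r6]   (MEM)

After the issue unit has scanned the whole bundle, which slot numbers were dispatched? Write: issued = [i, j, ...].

  0. ALU→r3 ⇒ go  {1A/2Mu/2Ld/1B | 5r 1w}
  1. ALU→r8 ⇒ go  {0A/2Mu/2Ld/1B | 3r 0w}
  2. ALU→r4 ⇒ no(FU)  {0A/2Mu/2Ld/1B | 3r 0w}
  3. MUL→r6 ⇒ no(WR_PORT)  {0A/2Mu/2Ld/1B | 3r 0w}
  4. MEM→r8 ⇒ no(WR_PORT)  {0A/2Mu/2Ld/1B | 3r 0w}
  5. MUL→r9 ⇒ no(WR_PORT)  {0A/2Mu/2Ld/1B | 3r 0w}
  6. MUL→r4 ⇒ no(WR_PORT)  {0A/2Mu/2Ld/1B | 3r 0w}
  7. MEM→r7 ⇒ no(WR_PORT)  {0A/2Mu/2Ld/1B | 3r 0w}

issued = [0, 1]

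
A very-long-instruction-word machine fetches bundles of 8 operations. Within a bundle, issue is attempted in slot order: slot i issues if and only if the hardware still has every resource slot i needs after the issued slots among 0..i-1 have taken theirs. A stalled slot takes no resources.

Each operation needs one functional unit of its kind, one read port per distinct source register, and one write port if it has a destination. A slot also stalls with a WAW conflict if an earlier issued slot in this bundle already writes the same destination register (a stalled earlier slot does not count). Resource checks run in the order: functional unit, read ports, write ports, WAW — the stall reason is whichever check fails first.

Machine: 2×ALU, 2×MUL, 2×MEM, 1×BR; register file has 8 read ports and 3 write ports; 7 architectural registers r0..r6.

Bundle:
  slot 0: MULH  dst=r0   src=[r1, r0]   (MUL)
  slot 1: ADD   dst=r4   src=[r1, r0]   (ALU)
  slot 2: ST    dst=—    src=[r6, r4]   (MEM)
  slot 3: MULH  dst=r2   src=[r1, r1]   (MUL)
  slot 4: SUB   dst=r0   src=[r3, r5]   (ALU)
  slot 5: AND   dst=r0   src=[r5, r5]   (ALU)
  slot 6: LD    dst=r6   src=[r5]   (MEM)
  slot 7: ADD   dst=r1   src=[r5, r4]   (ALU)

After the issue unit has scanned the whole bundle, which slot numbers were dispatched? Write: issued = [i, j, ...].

#0 MUL src=r1,r0 dispatched  <A:2 Mu:1 Ld:2 B:1 rd:6 wr:2>
#1 ALU src=r1,r0 dispatched  <A:1 Mu:1 Ld:2 B:1 rd:4 wr:1>
#2 MEM src=r6,r4 dispatched  <A:1 Mu:1 Ld:1 B:1 rd:2 wr:1>
#3 MUL src=r1,r1 dispatched  <A:1 Mu:0 Ld:1 B:1 rd:1 wr:0>
#4 ALU src=r3,r5 held:RD_PORT  <A:1 Mu:0 Ld:1 B:1 rd:1 wr:0>
#5 ALU src=r5,r5 held:WR_PORT  <A:1 Mu:0 Ld:1 B:1 rd:1 wr:0>
#6 MEM src=r5 held:WR_PORT  <A:1 Mu:0 Ld:1 B:1 rd:1 wr:0>
#7 ALU src=r5,r4 held:RD_PORT  <A:1 Mu:0 Ld:1 B:1 rd:1 wr:0>

issued = [0, 1, 2, 3]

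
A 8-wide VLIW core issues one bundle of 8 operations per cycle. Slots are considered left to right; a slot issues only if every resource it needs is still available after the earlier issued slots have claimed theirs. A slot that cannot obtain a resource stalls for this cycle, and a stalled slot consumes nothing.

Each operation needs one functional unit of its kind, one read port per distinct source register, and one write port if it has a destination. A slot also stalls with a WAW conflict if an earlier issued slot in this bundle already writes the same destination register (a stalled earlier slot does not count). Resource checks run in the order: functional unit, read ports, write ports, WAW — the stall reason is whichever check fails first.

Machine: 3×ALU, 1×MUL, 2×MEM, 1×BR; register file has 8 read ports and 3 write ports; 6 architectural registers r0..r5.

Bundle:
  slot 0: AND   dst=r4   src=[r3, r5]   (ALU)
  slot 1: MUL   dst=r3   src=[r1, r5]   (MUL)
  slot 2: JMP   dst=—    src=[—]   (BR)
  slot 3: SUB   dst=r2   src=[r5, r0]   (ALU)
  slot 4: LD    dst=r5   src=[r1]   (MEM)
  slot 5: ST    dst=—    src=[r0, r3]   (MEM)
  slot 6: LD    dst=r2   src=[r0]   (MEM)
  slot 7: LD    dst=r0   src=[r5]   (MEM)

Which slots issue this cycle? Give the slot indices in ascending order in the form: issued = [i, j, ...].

[0] ALU needs rd=2 wr=1: ok; after: ALU=2 MUL=1 MEM=2 BR=1, R=6, W=2
[1] MUL needs rd=2 wr=1: ok; after: ALU=2 MUL=0 MEM=2 BR=1, R=4, W=1
[2] BR needs rd=0 wr=0: ok; after: ALU=2 MUL=0 MEM=2 BR=0, R=4, W=1
[3] ALU needs rd=2 wr=1: ok; after: ALU=1 MUL=0 MEM=2 BR=0, R=2, W=0
[4] MEM needs rd=1 wr=1: WR_PORT; after: ALU=1 MUL=0 MEM=2 BR=0, R=2, W=0
[5] MEM needs rd=2 wr=0: ok; after: ALU=1 MUL=0 MEM=1 BR=0, R=0, W=0
[6] MEM needs rd=1 wr=1: RD_PORT; after: ALU=1 MUL=0 MEM=1 BR=0, R=0, W=0
[7] MEM needs rd=1 wr=1: RD_PORT; after: ALU=1 MUL=0 MEM=1 BR=0, R=0, W=0

issued = [0, 1, 2, 3, 5]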